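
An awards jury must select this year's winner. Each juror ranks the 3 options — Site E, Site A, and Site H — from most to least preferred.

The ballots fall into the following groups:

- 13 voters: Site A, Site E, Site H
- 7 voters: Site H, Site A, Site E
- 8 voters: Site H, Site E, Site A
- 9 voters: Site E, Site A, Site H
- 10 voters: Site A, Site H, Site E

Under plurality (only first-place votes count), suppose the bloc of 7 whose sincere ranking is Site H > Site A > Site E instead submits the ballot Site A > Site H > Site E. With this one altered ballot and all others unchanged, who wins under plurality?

Site A

First-place totals with the altered ballot: Site E 9, Site A 30, Site H 8.
The winner is unchanged: still Site A.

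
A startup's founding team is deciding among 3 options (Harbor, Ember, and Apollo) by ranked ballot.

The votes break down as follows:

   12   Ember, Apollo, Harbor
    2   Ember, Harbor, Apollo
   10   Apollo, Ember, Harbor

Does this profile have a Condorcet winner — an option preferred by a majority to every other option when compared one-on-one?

Head-to-head results (24 voters total):
Harbor vs Ember: Ember wins 24–0.
Harbor vs Apollo: Apollo wins 22–2.
Ember vs Apollo: Ember wins 14–10.
Ember beats each rival — Harbor (24–0), Apollo (14–10) — so Ember is the Condorcet winner.

Yes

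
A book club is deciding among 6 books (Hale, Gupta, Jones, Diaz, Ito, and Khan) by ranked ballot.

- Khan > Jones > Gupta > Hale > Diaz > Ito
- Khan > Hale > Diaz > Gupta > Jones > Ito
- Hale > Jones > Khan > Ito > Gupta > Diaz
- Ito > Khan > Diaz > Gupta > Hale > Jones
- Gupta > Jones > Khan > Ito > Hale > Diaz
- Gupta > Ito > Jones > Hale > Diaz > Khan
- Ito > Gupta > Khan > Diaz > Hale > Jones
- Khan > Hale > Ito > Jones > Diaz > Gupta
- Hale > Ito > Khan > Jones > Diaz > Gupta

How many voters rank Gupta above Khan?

3

Ballots ranking Gupta above Khan: 3.
Ballots ranking Khan above Gupta: 6.
So 3 of 9 voters prefer Gupta to Khan.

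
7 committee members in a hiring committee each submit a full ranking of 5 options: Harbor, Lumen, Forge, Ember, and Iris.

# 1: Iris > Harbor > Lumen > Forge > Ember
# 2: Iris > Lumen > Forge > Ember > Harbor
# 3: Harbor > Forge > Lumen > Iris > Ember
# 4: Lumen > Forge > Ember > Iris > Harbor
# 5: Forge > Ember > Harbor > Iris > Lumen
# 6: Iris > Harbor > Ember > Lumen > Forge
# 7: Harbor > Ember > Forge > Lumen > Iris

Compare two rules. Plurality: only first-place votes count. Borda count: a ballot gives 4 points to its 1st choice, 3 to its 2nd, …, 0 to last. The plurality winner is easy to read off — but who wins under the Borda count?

Harbor

Plurality first-place counts: Harbor 2, Lumen 1, Forge 1, Ember 0, Iris 3 → Iris.
Borda totals: Harbor 16, Lumen 13, Forge 15, Ember 11, Iris 15 → Harbor.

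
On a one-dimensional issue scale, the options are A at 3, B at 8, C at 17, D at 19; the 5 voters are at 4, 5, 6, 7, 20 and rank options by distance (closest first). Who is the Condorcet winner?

B

With single-peaked preferences on a line, the Condorcet winner is the candidate closest to the median voter.
The median voter (position 6) is closest to B at 8.
Check: B vs C — voters closer to B: 4 of 5.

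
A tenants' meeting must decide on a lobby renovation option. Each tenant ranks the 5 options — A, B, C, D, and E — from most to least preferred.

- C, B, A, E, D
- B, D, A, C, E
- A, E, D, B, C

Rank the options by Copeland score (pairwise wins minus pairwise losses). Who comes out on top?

Pairwise results:
  A vs B: B wins 2–1.
  A vs C: A wins 2–1.
  A vs D: A wins 2–1.
  A vs E: A wins 3–0.
  B vs C: B wins 2–1.
  B vs D: B wins 2–1.
  B vs E: B wins 2–1.
  C vs D: D wins 2–1.
  C vs E: C wins 2–1.
  D vs E: E wins 2–1.
Copeland scores (wins − losses):
  A: 3 − 1 = 2
  B: 4 − 0 = 4
  C: 1 − 3 = -2
  D: 1 − 3 = -2
  E: 1 − 3 = -2
B has the best Copeland score.

B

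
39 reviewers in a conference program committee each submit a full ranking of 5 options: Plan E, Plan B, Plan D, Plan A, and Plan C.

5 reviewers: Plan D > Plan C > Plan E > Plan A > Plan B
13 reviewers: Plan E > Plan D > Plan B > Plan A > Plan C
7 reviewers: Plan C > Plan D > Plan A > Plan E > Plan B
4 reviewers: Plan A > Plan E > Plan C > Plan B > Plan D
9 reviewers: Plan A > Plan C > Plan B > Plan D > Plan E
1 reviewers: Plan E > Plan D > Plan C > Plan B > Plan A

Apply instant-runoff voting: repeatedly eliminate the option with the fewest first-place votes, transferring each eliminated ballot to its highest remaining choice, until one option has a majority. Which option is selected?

Plan A

Round 1: Plan E 14, Plan A 13, Plan C 7, Plan D 5, Plan B 0. Plan B has the fewest and is eliminated.
Round 2: Plan E 14, Plan A 13, Plan C 7, Plan D 5. Plan D has the fewest and is eliminated.
Round 3: Plan E 14, Plan A 13, Plan C 12. Plan C has the fewest and is eliminated.
Round 4: Plan A 20, Plan E 19. Plan A has a majority.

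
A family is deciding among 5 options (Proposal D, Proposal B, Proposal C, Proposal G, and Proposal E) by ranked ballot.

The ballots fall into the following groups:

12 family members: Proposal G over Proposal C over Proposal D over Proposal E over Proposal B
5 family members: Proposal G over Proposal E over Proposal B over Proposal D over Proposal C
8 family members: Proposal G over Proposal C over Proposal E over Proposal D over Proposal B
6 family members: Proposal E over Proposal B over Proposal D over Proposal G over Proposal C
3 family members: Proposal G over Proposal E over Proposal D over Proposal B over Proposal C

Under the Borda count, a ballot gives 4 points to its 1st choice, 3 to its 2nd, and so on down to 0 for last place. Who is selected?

Borda scores:
  Proposal D: 12·2 + 5·1 + 8·1 + 6·2 + 3·2 = 55
  Proposal B: 12·0 + 5·2 + 8·0 + 6·3 + 3·1 = 31
  Proposal C: 12·3 + 5·0 + 8·3 + 6·0 + 3·0 = 60
  Proposal G: 12·4 + 5·4 + 8·4 + 6·1 + 3·4 = 118
  Proposal E: 12·1 + 5·3 + 8·2 + 6·4 + 3·3 = 76
Proposal G has the highest total.

Proposal G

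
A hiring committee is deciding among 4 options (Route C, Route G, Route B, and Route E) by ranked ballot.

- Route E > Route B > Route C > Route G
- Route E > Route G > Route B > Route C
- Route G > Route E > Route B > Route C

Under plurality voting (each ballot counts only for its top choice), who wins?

Route E

First-place vote totals:
  Route C: 0
  Route G: 1
  Route B: 0
  Route E: 2
Route E has the most first-place votes.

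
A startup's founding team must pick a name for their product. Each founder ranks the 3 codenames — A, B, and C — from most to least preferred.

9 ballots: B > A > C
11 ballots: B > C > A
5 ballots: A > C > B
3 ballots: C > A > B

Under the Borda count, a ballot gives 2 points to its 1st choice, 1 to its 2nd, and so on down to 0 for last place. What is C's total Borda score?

22

Borda scores:
  A: 9·1 + 11·0 + 5·2 + 3·1 = 22
  B: 9·2 + 11·2 + 5·0 + 3·0 = 40
  C: 9·0 + 11·1 + 5·1 + 3·2 = 22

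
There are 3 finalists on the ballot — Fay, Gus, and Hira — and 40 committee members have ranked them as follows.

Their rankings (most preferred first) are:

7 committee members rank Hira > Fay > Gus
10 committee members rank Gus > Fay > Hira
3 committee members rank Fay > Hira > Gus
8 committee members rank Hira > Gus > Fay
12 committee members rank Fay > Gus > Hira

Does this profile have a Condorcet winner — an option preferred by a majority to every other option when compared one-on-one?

Yes

Head-to-head results (40 voters total):
Fay vs Gus: Fay wins 22–18.
Fay vs Hira: Fay wins 25–15.
Gus vs Hira: Gus wins 22–18.
Fay beats each rival — Gus (22–18), Hira (25–15) — so Fay is the Condorcet winner.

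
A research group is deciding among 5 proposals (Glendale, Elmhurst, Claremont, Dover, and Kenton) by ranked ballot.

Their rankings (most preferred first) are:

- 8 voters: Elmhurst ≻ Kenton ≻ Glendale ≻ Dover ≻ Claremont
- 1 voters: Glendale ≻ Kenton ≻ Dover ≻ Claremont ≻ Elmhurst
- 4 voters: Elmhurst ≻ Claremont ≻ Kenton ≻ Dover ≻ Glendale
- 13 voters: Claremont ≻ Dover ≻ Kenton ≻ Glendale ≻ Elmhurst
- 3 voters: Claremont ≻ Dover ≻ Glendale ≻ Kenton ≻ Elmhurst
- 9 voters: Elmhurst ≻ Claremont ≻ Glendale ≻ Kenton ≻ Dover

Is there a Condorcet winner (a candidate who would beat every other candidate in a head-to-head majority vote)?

Yes

Head-to-head results (38 voters total):
Glendale vs Elmhurst: Elmhurst wins 21–17.
Glendale vs Claremont: Claremont wins 29–9.
Glendale vs Dover: Dover wins 20–18.
Glendale vs Kenton: Kenton wins 25–13.
Elmhurst vs Claremont: Elmhurst wins 21–17.
Elmhurst vs Dover: Elmhurst wins 21–17.
Elmhurst vs Kenton: Elmhurst wins 21–17.
Claremont vs Dover: Claremont wins 29–9.
Claremont vs Kenton: Claremont wins 29–9.
Dover vs Kenton: Kenton wins 22–16.
Elmhurst beats each rival — Glendale (21–17), Claremont (21–17), Dover (21–17), Kenton (21–17) — so Elmhurst is the Condorcet winner.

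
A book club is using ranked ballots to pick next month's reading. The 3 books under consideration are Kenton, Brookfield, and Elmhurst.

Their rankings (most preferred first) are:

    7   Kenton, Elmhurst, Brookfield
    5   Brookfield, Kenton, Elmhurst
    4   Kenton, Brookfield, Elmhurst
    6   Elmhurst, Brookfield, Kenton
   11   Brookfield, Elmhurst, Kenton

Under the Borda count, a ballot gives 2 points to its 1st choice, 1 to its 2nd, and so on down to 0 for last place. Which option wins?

Brookfield

Borda scores:
  Kenton: 7·2 + 5·1 + 4·2 + 6·0 + 11·0 = 27
  Brookfield: 7·0 + 5·2 + 4·1 + 6·1 + 11·2 = 42
  Elmhurst: 7·1 + 5·0 + 4·0 + 6·2 + 11·1 = 30
Brookfield has the highest total.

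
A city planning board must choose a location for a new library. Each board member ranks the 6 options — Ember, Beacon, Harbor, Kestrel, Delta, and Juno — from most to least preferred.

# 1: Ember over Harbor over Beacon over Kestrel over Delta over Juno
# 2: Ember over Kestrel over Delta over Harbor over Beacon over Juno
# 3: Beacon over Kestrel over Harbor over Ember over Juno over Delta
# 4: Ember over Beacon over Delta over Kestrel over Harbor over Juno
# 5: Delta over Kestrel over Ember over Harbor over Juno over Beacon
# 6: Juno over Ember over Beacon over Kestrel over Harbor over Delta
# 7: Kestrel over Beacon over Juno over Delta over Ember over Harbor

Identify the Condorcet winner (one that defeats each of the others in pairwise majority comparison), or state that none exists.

Ember

Head-to-head results (7 voters total):
Ember vs Beacon: Ember wins 5–2.
Ember vs Harbor: Ember wins 6–1.
Ember vs Kestrel: Ember wins 4–3.
Ember vs Delta: Ember wins 5–2.
Ember vs Juno: Ember wins 5–2.
Beacon vs Harbor: Beacon wins 4–3.
Beacon vs Kestrel: Beacon wins 4–3.
Beacon vs Delta: Beacon wins 5–2.
Beacon vs Juno: Beacon wins 5–2.
Harbor vs Kestrel: Kestrel wins 6–1.
Harbor vs Delta: Delta wins 4–3.
Harbor vs Juno: Harbor wins 5–2.
Kestrel vs Delta: Kestrel wins 5–2.
Kestrel vs Juno: Kestrel wins 6–1.
Delta vs Juno: Delta wins 4–3.
Ember beats each rival — Beacon (5–2), Harbor (6–1), Kestrel (4–3), Delta (5–2), Juno (5–2) — so Ember is the Condorcet winner.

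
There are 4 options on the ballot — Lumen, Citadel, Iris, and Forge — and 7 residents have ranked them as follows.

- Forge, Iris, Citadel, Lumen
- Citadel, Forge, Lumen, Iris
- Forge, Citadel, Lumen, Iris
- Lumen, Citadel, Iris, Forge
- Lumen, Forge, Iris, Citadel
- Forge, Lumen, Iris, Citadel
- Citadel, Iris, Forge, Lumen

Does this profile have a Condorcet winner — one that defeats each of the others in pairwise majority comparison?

Yes

Head-to-head results (7 voters total):
Lumen vs Citadel: Citadel wins 4–3.
Lumen vs Iris: Lumen wins 5–2.
Lumen vs Forge: Forge wins 5–2.
Citadel vs Iris: Citadel wins 4–3.
Citadel vs Forge: Forge wins 4–3.
Iris vs Forge: Forge wins 5–2.
Forge beats each rival — Lumen (5–2), Citadel (4–3), Iris (5–2) — so Forge is the Condorcet winner.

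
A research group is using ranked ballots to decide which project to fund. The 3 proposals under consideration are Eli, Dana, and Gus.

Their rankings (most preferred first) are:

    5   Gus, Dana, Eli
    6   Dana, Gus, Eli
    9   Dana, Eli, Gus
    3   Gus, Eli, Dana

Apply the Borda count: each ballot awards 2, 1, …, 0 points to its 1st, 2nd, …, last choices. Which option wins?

Borda scores:
  Eli: 5·0 + 6·0 + 9·1 + 3·1 = 12
  Dana: 5·1 + 6·2 + 9·2 + 3·0 = 35
  Gus: 5·2 + 6·1 + 9·0 + 3·2 = 22
Dana has the highest total.

Dana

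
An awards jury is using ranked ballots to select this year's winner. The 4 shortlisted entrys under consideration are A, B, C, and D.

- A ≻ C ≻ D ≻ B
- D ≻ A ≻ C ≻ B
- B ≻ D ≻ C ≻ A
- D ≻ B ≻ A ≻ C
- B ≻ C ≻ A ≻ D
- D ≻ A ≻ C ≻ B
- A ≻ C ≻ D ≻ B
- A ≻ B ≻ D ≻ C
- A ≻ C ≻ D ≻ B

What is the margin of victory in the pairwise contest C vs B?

1

Ballots ranking C above B: 5.
Ballots ranking B above C: 4.
C wins 5–4, a margin of 1.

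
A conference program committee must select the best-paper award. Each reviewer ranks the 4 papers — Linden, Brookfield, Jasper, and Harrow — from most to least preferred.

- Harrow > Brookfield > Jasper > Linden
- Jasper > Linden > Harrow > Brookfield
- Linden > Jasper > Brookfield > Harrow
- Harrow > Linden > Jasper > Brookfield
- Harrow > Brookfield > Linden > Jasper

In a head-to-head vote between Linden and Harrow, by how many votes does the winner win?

Ballots ranking Linden above Harrow: 2.
Ballots ranking Harrow above Linden: 3.
Harrow wins 3–2, a margin of 1.

1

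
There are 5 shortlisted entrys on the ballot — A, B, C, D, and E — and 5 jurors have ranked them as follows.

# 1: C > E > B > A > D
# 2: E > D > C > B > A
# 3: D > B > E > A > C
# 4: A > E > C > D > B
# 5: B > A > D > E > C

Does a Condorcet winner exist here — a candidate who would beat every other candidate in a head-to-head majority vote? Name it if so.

E

Head-to-head results (5 voters total):
A vs B: B wins 4–1.
A vs C: A wins 3–2.
A vs D: A wins 3–2.
A vs E: E wins 3–2.
B vs C: C wins 3–2.
B vs D: D wins 3–2.
B vs E: E wins 3–2.
C vs D: D wins 3–2.
C vs E: E wins 4–1.
D vs E: E wins 3–2.
E beats each rival — A (3–2), B (3–2), C (4–1), D (3–2) — so E is the Condorcet winner.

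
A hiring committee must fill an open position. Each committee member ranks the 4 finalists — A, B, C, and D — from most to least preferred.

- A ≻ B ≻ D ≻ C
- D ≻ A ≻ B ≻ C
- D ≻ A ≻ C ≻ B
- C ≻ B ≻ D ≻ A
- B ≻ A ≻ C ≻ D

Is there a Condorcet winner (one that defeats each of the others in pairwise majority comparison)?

No

Head-to-head results (5 voters total):
A vs B: A wins 3–2.
A vs C: A wins 4–1.
A vs D: D wins 3–2.
B vs C: B wins 3–2.
B vs D: B wins 3–2.
C vs D: D wins 3–2.
No candidate beats all others: A beats B beats D beats A, a majority cycle.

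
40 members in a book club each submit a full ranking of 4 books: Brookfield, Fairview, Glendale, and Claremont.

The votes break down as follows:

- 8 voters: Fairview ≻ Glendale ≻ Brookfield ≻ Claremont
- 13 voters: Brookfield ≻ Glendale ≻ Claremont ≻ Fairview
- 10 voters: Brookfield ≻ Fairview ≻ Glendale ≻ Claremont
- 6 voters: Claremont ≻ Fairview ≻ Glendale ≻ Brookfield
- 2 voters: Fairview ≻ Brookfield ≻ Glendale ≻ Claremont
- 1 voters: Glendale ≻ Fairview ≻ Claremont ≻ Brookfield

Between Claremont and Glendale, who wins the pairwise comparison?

Ballots ranking Claremont above Glendale: 6.
Ballots ranking Glendale above Claremont: 8+13+10+2+1 = 34.
Glendale wins the head-to-head, 34–6.

Glendale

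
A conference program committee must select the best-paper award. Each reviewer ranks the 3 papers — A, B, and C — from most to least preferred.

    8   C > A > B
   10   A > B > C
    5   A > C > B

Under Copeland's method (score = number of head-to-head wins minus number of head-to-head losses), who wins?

A

Pairwise results:
  A vs B: A wins 23–0.
  A vs C: A wins 15–8.
  B vs C: C wins 13–10.
Copeland scores (wins − losses):
  A: 2 − 0 = 2
  B: 0 − 2 = -2
  C: 1 − 1 = 0
A has the best Copeland score.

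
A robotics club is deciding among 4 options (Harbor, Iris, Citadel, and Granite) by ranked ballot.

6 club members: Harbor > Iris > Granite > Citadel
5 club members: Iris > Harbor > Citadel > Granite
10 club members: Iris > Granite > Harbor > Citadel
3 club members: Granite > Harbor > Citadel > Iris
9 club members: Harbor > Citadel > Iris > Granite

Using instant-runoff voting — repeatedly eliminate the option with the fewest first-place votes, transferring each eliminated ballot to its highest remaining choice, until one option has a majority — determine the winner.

Round 1: Harbor 15, Iris 15, Granite 3, Citadel 0. Citadel has the fewest and is eliminated.
Round 2: Harbor 15, Iris 15, Granite 3. Granite has the fewest and is eliminated.
Round 3: Harbor 18, Iris 15. Harbor has a majority.

Harbor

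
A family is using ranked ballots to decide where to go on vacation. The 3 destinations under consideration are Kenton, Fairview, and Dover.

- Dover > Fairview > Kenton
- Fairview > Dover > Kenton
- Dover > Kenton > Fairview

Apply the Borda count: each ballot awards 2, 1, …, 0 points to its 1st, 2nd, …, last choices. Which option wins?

Dover

Borda scores:
  Kenton: 0 + 0 + 1 = 1
  Fairview: 1 + 2 + 0 = 3
  Dover: 2 + 1 + 2 = 5
Dover has the highest total.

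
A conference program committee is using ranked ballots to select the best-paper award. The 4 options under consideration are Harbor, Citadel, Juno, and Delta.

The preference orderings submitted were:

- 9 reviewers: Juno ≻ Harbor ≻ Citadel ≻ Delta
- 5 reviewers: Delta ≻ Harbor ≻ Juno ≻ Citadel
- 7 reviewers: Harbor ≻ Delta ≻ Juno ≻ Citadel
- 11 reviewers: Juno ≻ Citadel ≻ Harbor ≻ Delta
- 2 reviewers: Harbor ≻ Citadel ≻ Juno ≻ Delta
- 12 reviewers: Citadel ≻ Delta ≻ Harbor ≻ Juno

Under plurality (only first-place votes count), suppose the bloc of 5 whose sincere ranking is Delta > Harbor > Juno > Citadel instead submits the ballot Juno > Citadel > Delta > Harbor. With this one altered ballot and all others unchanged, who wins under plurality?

First-place totals with the altered ballot: Harbor 9, Citadel 12, Juno 25, Delta 0.
The winner is unchanged: still Juno.

Juno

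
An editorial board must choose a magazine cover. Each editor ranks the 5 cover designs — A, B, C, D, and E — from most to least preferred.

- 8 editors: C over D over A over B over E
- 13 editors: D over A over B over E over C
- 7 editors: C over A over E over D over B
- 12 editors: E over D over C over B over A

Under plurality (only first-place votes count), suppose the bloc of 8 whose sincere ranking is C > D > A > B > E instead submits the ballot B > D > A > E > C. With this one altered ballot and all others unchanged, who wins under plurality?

First-place totals with the altered ballot: A 0, B 8, C 7, D 13, E 12.
The switch changes the winner from C to D.

D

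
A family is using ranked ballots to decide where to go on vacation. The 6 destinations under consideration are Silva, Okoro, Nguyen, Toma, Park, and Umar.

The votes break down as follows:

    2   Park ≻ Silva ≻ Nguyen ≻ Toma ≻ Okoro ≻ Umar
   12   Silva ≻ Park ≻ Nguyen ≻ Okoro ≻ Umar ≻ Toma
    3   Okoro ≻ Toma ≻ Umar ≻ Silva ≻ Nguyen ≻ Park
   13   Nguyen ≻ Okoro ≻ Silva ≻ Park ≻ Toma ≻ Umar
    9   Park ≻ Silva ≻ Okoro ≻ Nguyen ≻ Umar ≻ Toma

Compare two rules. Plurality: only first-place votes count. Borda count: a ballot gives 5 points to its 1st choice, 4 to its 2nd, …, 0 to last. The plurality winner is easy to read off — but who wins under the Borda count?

Plurality first-place counts: Silva 12, Okoro 3, Nguyen 13, Toma 0, Park 11, Umar 0 → Nguyen.
Borda totals: Silva 149, Okoro 120, Nguyen 128, Toma 29, Park 129, Umar 30 → Silva.

Silva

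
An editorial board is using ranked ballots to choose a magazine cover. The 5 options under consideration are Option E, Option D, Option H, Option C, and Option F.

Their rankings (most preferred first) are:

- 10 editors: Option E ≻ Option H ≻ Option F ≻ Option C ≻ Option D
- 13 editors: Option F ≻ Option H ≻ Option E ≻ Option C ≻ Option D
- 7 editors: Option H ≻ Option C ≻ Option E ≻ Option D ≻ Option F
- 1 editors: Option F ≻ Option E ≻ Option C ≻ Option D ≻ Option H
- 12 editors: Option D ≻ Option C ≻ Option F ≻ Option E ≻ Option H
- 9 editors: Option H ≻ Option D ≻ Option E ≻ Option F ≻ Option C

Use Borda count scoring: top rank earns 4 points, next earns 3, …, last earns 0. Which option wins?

Option H

Borda scores:
  Option E: 10·4 + 13·2 + 7·2 + 3 + 12·1 + 9·2 = 113
  Option D: 10·0 + 13·0 + 7·1 + 1 + 12·4 + 9·3 = 83
  Option H: 10·3 + 13·3 + 7·4 + 0 + 12·0 + 9·4 = 133
  Option C: 10·1 + 13·1 + 7·3 + 2 + 12·3 + 9·0 = 82
  Option F: 10·2 + 13·4 + 7·0 + 4 + 12·2 + 9·1 = 109
Option H has the highest total.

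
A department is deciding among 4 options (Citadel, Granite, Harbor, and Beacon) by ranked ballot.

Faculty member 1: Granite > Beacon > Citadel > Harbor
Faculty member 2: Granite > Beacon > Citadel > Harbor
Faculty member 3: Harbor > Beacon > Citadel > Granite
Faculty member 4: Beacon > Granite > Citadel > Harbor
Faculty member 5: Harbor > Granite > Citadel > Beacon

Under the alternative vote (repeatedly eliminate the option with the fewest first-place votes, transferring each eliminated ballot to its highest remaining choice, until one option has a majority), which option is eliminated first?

Round 1: Granite 2, Harbor 2, Beacon 1, Citadel 0. Citadel has the fewest and is eliminated.
Round 2: Granite 2, Harbor 2, Beacon 1. Beacon has the fewest and is eliminated.
Round 3: Granite 3, Harbor 2. Granite has a majority.

Citadel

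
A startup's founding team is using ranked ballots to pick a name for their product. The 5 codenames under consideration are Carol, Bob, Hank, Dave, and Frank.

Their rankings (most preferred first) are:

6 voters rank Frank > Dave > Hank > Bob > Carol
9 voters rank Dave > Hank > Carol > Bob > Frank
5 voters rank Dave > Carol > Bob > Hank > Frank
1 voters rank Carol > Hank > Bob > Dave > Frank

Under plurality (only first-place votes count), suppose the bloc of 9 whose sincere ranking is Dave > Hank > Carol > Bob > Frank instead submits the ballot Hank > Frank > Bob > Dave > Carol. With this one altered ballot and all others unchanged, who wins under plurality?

Hank

First-place totals with the altered ballot: Carol 1, Bob 0, Hank 9, Dave 5, Frank 6.
The switch changes the winner from Dave to Hank.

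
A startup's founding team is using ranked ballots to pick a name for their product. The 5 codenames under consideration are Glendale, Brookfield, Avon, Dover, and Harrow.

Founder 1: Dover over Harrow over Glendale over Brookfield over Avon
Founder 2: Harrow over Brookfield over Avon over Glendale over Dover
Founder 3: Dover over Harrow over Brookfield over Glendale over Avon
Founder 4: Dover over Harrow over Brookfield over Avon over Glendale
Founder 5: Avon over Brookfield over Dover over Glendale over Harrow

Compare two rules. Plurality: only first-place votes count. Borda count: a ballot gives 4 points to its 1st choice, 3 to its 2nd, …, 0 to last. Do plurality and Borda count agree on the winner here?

Plurality first-place counts: Glendale 0, Brookfield 0, Avon 1, Dover 3, Harrow 1 → Dover.
Borda totals: Glendale 5, Brookfield 11, Avon 7, Dover 14, Harrow 13 → Dover.
The two rules agree on Dover.

Yes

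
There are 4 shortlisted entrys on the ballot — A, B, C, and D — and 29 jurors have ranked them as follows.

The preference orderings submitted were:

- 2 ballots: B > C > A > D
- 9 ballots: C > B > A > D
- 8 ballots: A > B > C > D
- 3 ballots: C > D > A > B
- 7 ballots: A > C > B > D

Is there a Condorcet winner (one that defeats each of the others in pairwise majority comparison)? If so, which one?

A

Head-to-head results (29 voters total):
A vs B: A wins 18–11.
A vs C: A wins 15–14.
A vs D: A wins 26–3.
B vs C: C wins 19–10.
B vs D: B wins 26–3.
C vs D: C wins 29–0.
A beats each rival — B (18–11), C (15–14), D (26–3) — so A is the Condorcet winner.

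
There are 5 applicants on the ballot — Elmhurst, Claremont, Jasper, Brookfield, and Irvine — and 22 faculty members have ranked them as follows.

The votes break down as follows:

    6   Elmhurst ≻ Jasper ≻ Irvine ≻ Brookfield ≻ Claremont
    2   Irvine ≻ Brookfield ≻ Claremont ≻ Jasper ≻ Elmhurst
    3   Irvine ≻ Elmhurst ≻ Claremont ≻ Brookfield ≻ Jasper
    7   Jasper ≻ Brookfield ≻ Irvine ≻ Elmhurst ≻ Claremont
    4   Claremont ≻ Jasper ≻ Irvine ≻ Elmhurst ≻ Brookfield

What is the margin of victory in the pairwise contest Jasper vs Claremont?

4

Ballots ranking Jasper above Claremont: 6+7 = 13.
Ballots ranking Claremont above Jasper: 2+3+4 = 9.
Jasper wins 13–9, a margin of 4.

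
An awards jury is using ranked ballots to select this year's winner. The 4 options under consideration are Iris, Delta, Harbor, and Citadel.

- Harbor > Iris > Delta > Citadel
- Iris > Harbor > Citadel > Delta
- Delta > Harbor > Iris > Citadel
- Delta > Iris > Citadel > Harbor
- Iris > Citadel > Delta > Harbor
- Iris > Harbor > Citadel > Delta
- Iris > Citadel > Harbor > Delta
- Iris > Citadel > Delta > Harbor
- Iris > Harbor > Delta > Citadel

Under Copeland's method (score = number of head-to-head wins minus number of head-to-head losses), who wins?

Pairwise results:
  Iris vs Delta: Iris wins 7–2.
  Iris vs Harbor: Iris wins 7–2.
  Iris vs Citadel: Iris wins 9–0.
  Delta vs Harbor: Harbor wins 5–4.
  Delta vs Citadel: Citadel wins 5–4.
  Harbor vs Citadel: Harbor wins 5–4.
Copeland scores (wins − losses):
  Iris: 3 − 0 = 3
  Delta: 0 − 3 = -3
  Harbor: 2 − 1 = 1
  Citadel: 1 − 2 = -1
Iris has the best Copeland score.

Iris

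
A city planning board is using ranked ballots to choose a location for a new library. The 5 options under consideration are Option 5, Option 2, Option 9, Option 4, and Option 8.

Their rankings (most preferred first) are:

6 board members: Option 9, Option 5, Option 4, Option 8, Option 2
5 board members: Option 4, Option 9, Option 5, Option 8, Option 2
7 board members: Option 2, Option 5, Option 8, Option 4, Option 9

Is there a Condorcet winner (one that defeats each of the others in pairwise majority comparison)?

No

Head-to-head results (18 voters total):
Option 5 vs Option 2: Option 5 wins 11–7.
Option 5 vs Option 9: Option 9 wins 11–7.
Option 5 vs Option 4: Option 5 wins 13–5.
Option 5 vs Option 8: Option 5 wins 18–0.
Option 2 vs Option 9: Option 9 wins 11–7.
Option 2 vs Option 4: Option 4 wins 11–7.
Option 2 vs Option 8: Option 8 wins 11–7.
Option 9 vs Option 4: Option 4 wins 12–6.
Option 9 vs Option 8: Option 9 wins 11–7.
Option 4 vs Option 8: Option 4 wins 11–7.
No candidate beats all others: Option 5 beats Option 4 beats Option 9 beats Option 5, a majority cycle.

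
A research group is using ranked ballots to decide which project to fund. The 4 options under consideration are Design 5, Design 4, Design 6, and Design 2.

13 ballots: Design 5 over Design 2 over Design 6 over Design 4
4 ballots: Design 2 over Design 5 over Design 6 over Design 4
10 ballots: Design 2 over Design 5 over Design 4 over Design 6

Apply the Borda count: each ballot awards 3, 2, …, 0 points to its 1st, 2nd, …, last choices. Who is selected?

Borda scores:
  Design 5: 13·3 + 4·2 + 10·2 = 67
  Design 4: 13·0 + 4·0 + 10·1 = 10
  Design 6: 13·1 + 4·1 + 10·0 = 17
  Design 2: 13·2 + 4·3 + 10·3 = 68
Design 2 has the highest total.

Design 2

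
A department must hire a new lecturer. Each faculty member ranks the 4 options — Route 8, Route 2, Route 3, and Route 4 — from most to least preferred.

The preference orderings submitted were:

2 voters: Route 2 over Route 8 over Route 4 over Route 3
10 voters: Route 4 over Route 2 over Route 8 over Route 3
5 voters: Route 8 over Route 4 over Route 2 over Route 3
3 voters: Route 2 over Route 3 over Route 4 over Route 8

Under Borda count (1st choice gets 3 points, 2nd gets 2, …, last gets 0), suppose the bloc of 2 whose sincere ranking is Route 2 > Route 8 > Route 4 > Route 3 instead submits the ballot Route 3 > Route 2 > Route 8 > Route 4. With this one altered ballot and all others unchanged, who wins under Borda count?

Route 4

Borda totals with the altered ballot: Route 8 27, Route 2 38, Route 3 12, Route 4 43.
The winner is unchanged: still Route 4.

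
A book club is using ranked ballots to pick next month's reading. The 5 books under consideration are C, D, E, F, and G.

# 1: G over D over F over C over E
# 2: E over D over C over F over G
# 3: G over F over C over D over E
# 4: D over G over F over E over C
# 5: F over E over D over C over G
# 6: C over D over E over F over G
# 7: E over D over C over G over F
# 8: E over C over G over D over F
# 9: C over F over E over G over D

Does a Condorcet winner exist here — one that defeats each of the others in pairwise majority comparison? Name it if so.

There is no Condorcet winner

Head-to-head results (9 voters total):
C vs D: D wins 5–4.
C vs E: E wins 5–4.
C vs F: C wins 5–4.
C vs G: C wins 6–3.
D vs E: E wins 5–4.
D vs F: D wins 6–3.
D vs G: D wins 5–4.
E vs F: F wins 5–4.
E vs G: E wins 6–3.
F vs G: G wins 5–4.
No candidate beats all others: C beats F beats E beats C, a majority cycle.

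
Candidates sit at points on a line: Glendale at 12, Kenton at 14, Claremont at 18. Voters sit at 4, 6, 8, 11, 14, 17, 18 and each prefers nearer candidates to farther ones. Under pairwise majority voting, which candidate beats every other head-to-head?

Glendale

With single-peaked preferences on a line, the Condorcet winner is the candidate closest to the median voter.
The median voter (position 11) is closest to Glendale at 12.
Check: Glendale vs Kenton — voters closer to Glendale: 4 of 7.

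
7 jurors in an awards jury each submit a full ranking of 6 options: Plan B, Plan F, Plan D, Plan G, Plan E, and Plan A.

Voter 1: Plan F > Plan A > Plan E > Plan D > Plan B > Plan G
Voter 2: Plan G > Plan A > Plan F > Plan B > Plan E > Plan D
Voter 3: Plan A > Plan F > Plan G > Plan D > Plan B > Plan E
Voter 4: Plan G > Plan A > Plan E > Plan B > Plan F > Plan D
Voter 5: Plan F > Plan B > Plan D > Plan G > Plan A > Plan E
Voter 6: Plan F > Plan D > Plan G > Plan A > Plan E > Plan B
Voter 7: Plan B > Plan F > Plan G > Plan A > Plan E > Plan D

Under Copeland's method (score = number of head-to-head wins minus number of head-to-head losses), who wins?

Plan F

Pairwise results:
  Plan B vs Plan F: Plan F wins 5–2.
  Plan B vs Plan D: Plan B wins 4–3.
  Plan B vs Plan G: Plan G wins 4–3.
  Plan B vs Plan E: Plan B wins 4–3.
  Plan B vs Plan A: Plan A wins 5–2.
  Plan F vs Plan D: Plan F wins 7–0.
  Plan F vs Plan G: Plan F wins 5–2.
  Plan F vs Plan E: Plan F wins 6–1.
  Plan F vs Plan A: Plan F wins 4–3.
  Plan D vs Plan G: Plan G wins 4–3.
  Plan D vs Plan E: Plan E wins 4–3.
  Plan D vs Plan A: Plan A wins 5–2.
  Plan G vs Plan E: Plan G wins 6–1.
  Plan G vs Plan A: Plan G wins 5–2.
  Plan E vs Plan A: Plan A wins 7–0.
Copeland scores (wins − losses):
  Plan B: 2 − 3 = -1
  Plan F: 5 − 0 = 5
  Plan D: 0 − 5 = -5
  Plan G: 4 − 1 = 3
  Plan E: 1 − 4 = -3
  Plan A: 3 − 2 = 1
Plan F has the best Copeland score.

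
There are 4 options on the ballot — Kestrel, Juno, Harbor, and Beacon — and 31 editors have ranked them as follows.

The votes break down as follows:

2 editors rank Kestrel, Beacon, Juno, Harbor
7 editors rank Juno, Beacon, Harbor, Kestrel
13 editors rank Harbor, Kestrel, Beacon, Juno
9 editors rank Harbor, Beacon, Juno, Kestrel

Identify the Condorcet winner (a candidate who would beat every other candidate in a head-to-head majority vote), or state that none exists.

Head-to-head results (31 voters total):
Kestrel vs Juno: Juno wins 16–15.
Kestrel vs Harbor: Harbor wins 29–2.
Kestrel vs Beacon: Beacon wins 16–15.
Juno vs Harbor: Harbor wins 22–9.
Juno vs Beacon: Beacon wins 24–7.
Harbor vs Beacon: Harbor wins 22–9.
Harbor beats each rival — Kestrel (29–2), Juno (22–9), Beacon (22–9) — so Harbor is the Condorcet winner.

Harbor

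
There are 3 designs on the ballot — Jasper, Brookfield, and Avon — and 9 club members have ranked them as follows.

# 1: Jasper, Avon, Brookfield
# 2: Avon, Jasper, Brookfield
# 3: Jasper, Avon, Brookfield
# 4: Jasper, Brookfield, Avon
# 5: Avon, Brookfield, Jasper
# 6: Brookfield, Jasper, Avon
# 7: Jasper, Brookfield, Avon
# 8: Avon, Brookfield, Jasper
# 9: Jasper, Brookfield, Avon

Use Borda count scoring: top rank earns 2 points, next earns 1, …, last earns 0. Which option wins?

Jasper

Borda scores:
  Jasper: 2 + 1 + 2 + 2 + 0 + 1 + 2 + 0 + 2 = 12
  Brookfield: 0 + 0 + 0 + 1 + 1 + 2 + 1 + 1 + 1 = 7
  Avon: 1 + 2 + 1 + 0 + 2 + 0 + 0 + 2 + 0 = 8
Jasper has the highest total.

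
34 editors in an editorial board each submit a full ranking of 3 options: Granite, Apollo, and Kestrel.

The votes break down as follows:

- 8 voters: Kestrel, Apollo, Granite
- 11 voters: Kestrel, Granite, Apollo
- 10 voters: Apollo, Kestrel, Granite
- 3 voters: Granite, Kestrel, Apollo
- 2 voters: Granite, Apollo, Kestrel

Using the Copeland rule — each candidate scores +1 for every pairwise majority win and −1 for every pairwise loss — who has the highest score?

Pairwise results:
  Granite vs Apollo: Apollo wins 18–16.
  Granite vs Kestrel: Kestrel wins 29–5.
  Apollo vs Kestrel: Kestrel wins 22–12.
Copeland scores (wins − losses):
  Granite: 0 − 2 = -2
  Apollo: 1 − 1 = 0
  Kestrel: 2 − 0 = 2
Kestrel has the best Copeland score.

Kestrel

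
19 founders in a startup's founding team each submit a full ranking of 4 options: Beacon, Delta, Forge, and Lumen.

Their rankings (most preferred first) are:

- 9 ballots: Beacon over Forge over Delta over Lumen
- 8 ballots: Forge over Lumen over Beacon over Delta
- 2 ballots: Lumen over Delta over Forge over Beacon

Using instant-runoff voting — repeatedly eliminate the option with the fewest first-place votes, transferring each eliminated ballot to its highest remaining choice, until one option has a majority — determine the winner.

Forge

Round 1: Beacon 9, Forge 8, Lumen 2, Delta 0. Delta has the fewest and is eliminated.
Round 2: Beacon 9, Forge 8, Lumen 2. Lumen has the fewest and is eliminated.
Round 3: Forge 10, Beacon 9. Forge has a majority.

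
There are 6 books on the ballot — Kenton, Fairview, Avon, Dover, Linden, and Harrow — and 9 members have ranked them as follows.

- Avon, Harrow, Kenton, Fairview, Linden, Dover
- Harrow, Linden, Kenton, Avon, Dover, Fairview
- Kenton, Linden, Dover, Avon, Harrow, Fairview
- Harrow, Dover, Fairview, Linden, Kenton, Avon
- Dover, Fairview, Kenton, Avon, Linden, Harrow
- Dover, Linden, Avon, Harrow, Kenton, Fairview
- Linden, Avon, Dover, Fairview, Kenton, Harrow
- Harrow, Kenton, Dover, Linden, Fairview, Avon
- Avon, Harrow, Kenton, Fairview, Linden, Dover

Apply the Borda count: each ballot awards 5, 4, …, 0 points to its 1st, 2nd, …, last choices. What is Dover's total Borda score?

Borda scores:
  Kenton: 3 + 3 + 5 + 1 + 3 + 1 + 1 + 4 + 3 = 24
  Fairview: 2 + 0 + 0 + 3 + 4 + 0 + 2 + 1 + 2 = 14
  Avon: 5 + 2 + 2 + 0 + 2 + 3 + 4 + 0 + 5 = 23
  Dover: 0 + 1 + 3 + 4 + 5 + 5 + 3 + 3 + 0 = 24
  Linden: 1 + 4 + 4 + 2 + 1 + 4 + 5 + 2 + 1 = 24
  Harrow: 4 + 5 + 1 + 5 + 0 + 2 + 0 + 5 + 4 = 26

24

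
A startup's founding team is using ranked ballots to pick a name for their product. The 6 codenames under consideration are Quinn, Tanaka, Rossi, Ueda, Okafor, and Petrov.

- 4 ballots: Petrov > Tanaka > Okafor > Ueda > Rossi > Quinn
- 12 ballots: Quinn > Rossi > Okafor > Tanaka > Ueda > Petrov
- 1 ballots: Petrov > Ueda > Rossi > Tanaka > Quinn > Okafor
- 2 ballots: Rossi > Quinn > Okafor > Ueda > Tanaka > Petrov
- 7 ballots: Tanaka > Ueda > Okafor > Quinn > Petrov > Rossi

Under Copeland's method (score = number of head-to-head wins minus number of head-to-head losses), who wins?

Quinn

Pairwise results:
  Quinn vs Tanaka: Quinn wins 14–12.
  Quinn vs Rossi: Quinn wins 19–7.
  Quinn vs Ueda: Quinn wins 14–12.
  Quinn vs Okafor: Quinn wins 15–11.
  Quinn vs Petrov: Quinn wins 21–5.
  Tanaka vs Rossi: Rossi wins 15–11.
  Tanaka vs Ueda: Tanaka wins 23–3.
  Tanaka vs Okafor: Okafor wins 14–12.
  Tanaka vs Petrov: Tanaka wins 21–5.
  Rossi vs Ueda: Rossi wins 14–12.
  Rossi vs Okafor: Rossi wins 15–11.
  Rossi vs Petrov: Rossi wins 14–12.
  Ueda vs Okafor: Okafor wins 18–8.
  Ueda vs Petrov: Ueda wins 21–5.
  Okafor vs Petrov: Okafor wins 21–5.
Copeland scores (wins − losses):
  Quinn: 5 − 0 = 5
  Tanaka: 2 − 3 = -1
  Rossi: 4 − 1 = 3
  Ueda: 1 − 4 = -3
  Okafor: 3 − 2 = 1
  Petrov: 0 − 5 = -5
Quinn has the best Copeland score.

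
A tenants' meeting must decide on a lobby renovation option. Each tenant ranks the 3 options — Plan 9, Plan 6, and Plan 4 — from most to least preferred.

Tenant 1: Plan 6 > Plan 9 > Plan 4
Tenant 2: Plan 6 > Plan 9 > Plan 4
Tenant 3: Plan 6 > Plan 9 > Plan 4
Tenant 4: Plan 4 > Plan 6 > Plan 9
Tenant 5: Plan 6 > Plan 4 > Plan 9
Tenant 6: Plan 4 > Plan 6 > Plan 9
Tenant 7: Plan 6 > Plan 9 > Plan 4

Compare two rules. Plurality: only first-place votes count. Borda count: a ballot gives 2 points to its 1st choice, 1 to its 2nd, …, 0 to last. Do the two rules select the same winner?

Yes

Plurality first-place counts: Plan 9 0, Plan 6 5, Plan 4 2 → Plan 6.
Borda totals: Plan 9 4, Plan 6 12, Plan 4 5 → Plan 6.
The two rules agree on Plan 6.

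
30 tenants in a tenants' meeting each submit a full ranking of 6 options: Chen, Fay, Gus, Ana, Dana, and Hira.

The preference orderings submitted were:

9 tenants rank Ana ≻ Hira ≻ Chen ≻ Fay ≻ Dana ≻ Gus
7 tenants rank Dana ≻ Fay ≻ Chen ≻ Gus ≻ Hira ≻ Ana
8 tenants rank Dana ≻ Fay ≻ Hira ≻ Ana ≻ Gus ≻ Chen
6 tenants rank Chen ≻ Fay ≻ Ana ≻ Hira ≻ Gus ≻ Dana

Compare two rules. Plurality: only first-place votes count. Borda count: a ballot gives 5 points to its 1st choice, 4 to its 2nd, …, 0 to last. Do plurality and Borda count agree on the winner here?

Plurality first-place counts: Chen 6, Fay 0, Gus 0, Ana 9, Dana 15, Hira 0 → Dana.
Borda totals: Chen 78, Fay 102, Gus 28, Ana 79, Dana 84, Hira 79 → Fay.
The two rules disagree: plurality picks Dana, Borda picks Fay.

No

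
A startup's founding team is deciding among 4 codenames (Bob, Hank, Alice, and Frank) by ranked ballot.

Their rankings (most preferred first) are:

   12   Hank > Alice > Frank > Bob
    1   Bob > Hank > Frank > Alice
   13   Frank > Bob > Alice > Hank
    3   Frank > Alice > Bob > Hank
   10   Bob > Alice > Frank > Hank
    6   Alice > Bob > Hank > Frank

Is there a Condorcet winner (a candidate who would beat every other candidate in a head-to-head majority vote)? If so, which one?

None — there is no Condorcet winner

Head-to-head results (45 voters total):
Bob vs Hank: Bob wins 33–12.
Bob vs Alice: Bob wins 24–21.
Bob vs Frank: Frank wins 28–17.
Hank vs Alice: Alice wins 32–13.
Hank vs Frank: Frank wins 26–19.
Alice vs Frank: Alice wins 28–17.
No candidate beats all others: Bob beats Alice beats Frank beats Bob, a majority cycle.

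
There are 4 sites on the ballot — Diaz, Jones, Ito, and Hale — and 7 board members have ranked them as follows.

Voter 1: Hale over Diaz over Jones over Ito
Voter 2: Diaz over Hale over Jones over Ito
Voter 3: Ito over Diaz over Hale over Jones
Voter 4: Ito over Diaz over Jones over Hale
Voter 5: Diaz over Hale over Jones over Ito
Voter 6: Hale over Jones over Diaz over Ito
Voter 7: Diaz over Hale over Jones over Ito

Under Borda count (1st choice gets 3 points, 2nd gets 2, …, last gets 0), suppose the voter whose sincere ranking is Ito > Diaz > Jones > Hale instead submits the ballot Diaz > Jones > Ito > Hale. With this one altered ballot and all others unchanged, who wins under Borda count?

Diaz

Borda totals with the altered ballot: Diaz 17, Jones 8, Ito 4, Hale 13.
The winner is unchanged: still Diaz.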